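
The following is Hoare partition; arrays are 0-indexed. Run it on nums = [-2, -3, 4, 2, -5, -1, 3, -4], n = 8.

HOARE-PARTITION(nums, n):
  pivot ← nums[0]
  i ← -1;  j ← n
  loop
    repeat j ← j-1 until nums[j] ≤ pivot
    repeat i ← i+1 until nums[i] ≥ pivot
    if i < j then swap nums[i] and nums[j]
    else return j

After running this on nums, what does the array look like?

pivot = nums[0] = -2; i = -1, j = 8
j→7 (nums[7]=-4≤-2), i→0 (nums[0]=-2≥-2); i<j, swap → [-4, -3, 4, 2, -5, -1, 3, -2]
j→4 (nums[4]=-5≤-2), i→2 (nums[2]=4≥-2); i<j, swap → [-4, -3, -5, 2, 4, -1, 3, -2]
j→2, i→3; i≥j, return j=2. nums = [-4, -3, -5, 2, 4, -1, 3, -2]

[-4, -3, -5, 2, 4, -1, 3, -2]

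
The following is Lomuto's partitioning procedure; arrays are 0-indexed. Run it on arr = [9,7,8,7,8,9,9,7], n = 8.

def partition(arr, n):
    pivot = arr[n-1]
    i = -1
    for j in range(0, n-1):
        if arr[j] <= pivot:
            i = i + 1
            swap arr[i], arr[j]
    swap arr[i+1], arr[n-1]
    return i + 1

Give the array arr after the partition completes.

pivot=7, i=-1
j=0: 9>7, skip
j=1: 7≤7, i=0, swap(0,1) ⇒ [7,9,8,7,8,9,9,7]
j=2: 8>7, skip
j=3: 7≤7, i=1, swap(1,3) ⇒ [7,7,8,9,8,9,9,7]
j=4: 8>7, skip
j=5: 9>7, skip
j=6: 9>7, skip
swap(2,7) ⇒ [7,7,7,9,8,9,9,8]; return 2

[7,7,7,9,8,9,9,8]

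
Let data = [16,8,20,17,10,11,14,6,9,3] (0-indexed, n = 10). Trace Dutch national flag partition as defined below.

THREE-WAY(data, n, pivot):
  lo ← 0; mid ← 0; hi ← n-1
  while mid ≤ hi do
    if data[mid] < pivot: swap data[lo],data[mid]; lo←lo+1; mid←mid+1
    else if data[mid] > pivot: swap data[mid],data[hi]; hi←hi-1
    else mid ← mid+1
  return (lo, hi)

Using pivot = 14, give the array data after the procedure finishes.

pivot = 14; lo=0, mid=0, hi=9
data[mid]=16>14: swap data[0],data[9]; hi=8 → [3,8,20,17,10,11,14,6,9,16]
data[mid]=3<14: swap data[0],data[0]; lo=1,mid=1 → [3,8,20,17,10,11,14,6,9,16]
data[mid]=8<14: swap data[1],data[1]; lo=2,mid=2 → [3,8,20,17,10,11,14,6,9,16]
data[mid]=20>14: swap data[2],data[8]; hi=7 → [3,8,9,17,10,11,14,6,20,16]
data[mid]=9<14: swap data[2],data[2]; lo=3,mid=3 → [3,8,9,17,10,11,14,6,20,16]
data[mid]=17>14: swap data[3],data[7]; hi=6 → [3,8,9,6,10,11,14,17,20,16]
data[mid]=6<14: swap data[3],data[3]; lo=4,mid=4 → [3,8,9,6,10,11,14,17,20,16]
data[mid]=10<14: swap data[4],data[4]; lo=5,mid=5 → [3,8,9,6,10,11,14,17,20,16]
data[mid]=11<14: swap data[5],data[5]; lo=6,mid=6 → [3,8,9,6,10,11,14,17,20,16]
data[mid]=14=14: mid=7
end: lo=6, hi=6; data = [3,8,9,6,10,11,14,17,20,16]

[3,8,9,6,10,11,14,17,20,16]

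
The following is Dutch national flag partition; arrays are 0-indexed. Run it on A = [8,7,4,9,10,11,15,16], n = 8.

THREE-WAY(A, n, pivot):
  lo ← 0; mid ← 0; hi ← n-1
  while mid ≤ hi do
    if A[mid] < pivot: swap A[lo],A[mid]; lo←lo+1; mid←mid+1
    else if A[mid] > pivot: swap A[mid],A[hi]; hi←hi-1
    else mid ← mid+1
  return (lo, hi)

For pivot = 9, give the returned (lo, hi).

(3, 3)

lo=0 mid=0 hi=7
8<9: swap(0,0), lo=1 mid=1 ⇒ [8,7,4,9,10,11,15,16]
7<9: swap(1,1), lo=2 mid=2 ⇒ [8,7,4,9,10,11,15,16]
4<9: swap(2,2), lo=3 mid=3 ⇒ [8,7,4,9,10,11,15,16]
9=9: mid=4
10>9: swap(4,7), hi=6 ⇒ [8,7,4,9,16,11,15,10]
16>9: swap(4,6), hi=5 ⇒ [8,7,4,9,15,11,16,10]
15>9: swap(4,5), hi=4 ⇒ [8,7,4,9,11,15,16,10]
11>9: swap(4,4), hi=3 ⇒ [8,7,4,9,11,15,16,10]
done. lo=3 hi=3; A=[8,7,4,9,11,15,16,10]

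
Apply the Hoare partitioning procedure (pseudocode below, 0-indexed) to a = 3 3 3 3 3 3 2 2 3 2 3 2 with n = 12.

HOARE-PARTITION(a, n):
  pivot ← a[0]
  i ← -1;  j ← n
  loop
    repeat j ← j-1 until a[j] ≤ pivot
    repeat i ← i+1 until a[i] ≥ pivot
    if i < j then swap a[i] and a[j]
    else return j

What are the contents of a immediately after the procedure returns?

2 3 2 3 2 2 3 3 3 3 3 3

pivot=3
j stops at 11 (2), i stops at 0 (3); swap ⇒ 2 3 3 3 3 3 2 2 3 2 3 3
j stops at 10 (3), i stops at 1 (3); swap ⇒ 2 3 3 3 3 3 2 2 3 2 3 3
j stops at 9 (2), i stops at 2 (3); swap ⇒ 2 3 2 3 3 3 2 2 3 3 3 3
j stops at 8 (3), i stops at 3 (3); swap ⇒ 2 3 2 3 3 3 2 2 3 3 3 3
j stops at 7 (2), i stops at 4 (3); swap ⇒ 2 3 2 3 2 3 2 3 3 3 3 3
j stops at 6 (2), i stops at 5 (3); swap ⇒ 2 3 2 3 2 2 3 3 3 3 3 3
j stops at 5, i stops at 6; i≥j ⇒ return 5. a=2 3 2 3 2 2 3 3 3 3 3 3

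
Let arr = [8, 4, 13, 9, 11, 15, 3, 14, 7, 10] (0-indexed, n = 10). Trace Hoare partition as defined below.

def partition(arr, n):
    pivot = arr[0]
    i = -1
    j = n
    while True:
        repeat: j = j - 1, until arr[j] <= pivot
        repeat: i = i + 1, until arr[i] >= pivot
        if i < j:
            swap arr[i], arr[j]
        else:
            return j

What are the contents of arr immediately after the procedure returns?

pivot = arr[0] = 8; i = -1, j = 10
j→8 (arr[8]=7≤8), i→0 (arr[0]=8≥8); i<j, swap → [7, 4, 13, 9, 11, 15, 3, 14, 8, 10]
j→6 (arr[6]=3≤8), i→2 (arr[2]=13≥8); i<j, swap → [7, 4, 3, 9, 11, 15, 13, 14, 8, 10]
j→2, i→3; i≥j, return j=2. arr = [7, 4, 3, 9, 11, 15, 13, 14, 8, 10]

[7, 4, 3, 9, 11, 15, 13, 14, 8, 10]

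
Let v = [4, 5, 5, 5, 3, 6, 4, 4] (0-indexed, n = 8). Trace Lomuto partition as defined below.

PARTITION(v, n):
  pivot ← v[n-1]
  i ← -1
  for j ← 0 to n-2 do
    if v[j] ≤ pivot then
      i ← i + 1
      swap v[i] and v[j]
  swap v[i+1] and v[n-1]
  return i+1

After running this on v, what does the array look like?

pivot = v[7] = 4; i = -1
j=0: v[0]=4 ≤ 4 → i=0, swap v[0],v[0] (no change) → [4, 5, 5, 5, 3, 6, 4, 4]
j=1: v[1]=5 > 4 → no swap
j=2: v[2]=5 > 4 → no swap
j=3: v[3]=5 > 4 → no swap
j=4: v[4]=3 ≤ 4 → i=1, swap v[1],v[4] → [4, 3, 5, 5, 5, 6, 4, 4]
j=5: v[5]=6 > 4 → no swap
j=6: v[6]=4 ≤ 4 → i=2, swap v[2],v[6] → [4, 3, 4, 5, 5, 6, 5, 4]
final swap v[3],v[7] → [4, 3, 4, 4, 5, 6, 5, 5]; return 3

[4, 3, 4, 4, 5, 6, 5, 5]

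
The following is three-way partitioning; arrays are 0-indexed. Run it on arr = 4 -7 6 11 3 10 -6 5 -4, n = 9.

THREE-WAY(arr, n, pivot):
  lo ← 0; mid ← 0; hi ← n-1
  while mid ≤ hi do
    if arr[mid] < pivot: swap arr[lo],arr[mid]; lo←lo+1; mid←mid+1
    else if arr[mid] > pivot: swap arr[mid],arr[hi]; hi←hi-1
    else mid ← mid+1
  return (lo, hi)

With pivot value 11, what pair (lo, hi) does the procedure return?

(8, 8)

lo=0 mid=0 hi=8
4<11: swap(0,0), lo=1 mid=1 ⇒ 4 -7 6 11 3 10 -6 5 -4
-7<11: swap(1,1), lo=2 mid=2 ⇒ 4 -7 6 11 3 10 -6 5 -4
6<11: swap(2,2), lo=3 mid=3 ⇒ 4 -7 6 11 3 10 -6 5 -4
11=11: mid=4
3<11: swap(3,4), lo=4 mid=5 ⇒ 4 -7 6 3 11 10 -6 5 -4
10<11: swap(4,5), lo=5 mid=6 ⇒ 4 -7 6 3 10 11 -6 5 -4
-6<11: swap(5,6), lo=6 mid=7 ⇒ 4 -7 6 3 10 -6 11 5 -4
5<11: swap(6,7), lo=7 mid=8 ⇒ 4 -7 6 3 10 -6 5 11 -4
-4<11: swap(7,8), lo=8 mid=9 ⇒ 4 -7 6 3 10 -6 5 -4 11
done. lo=8 hi=8; arr=4 -7 6 3 10 -6 5 -4 11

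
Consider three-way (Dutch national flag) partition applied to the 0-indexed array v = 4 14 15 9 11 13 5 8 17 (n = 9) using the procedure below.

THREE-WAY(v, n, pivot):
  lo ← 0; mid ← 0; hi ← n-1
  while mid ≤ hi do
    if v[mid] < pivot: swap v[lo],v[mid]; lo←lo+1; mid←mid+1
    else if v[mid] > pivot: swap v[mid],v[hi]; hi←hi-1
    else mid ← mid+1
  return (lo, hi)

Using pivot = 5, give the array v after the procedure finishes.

pivot = 5; lo=0, mid=0, hi=8
v[mid]=4<5: swap v[0],v[0]; lo=1,mid=1 → 4 14 15 9 11 13 5 8 17
v[mid]=14>5: swap v[1],v[8]; hi=7 → 4 17 15 9 11 13 5 8 14
v[mid]=17>5: swap v[1],v[7]; hi=6 → 4 8 15 9 11 13 5 17 14
v[mid]=8>5: swap v[1],v[6]; hi=5 → 4 5 15 9 11 13 8 17 14
v[mid]=5=5: mid=2
v[mid]=15>5: swap v[2],v[5]; hi=4 → 4 5 13 9 11 15 8 17 14
v[mid]=13>5: swap v[2],v[4]; hi=3 → 4 5 11 9 13 15 8 17 14
v[mid]=11>5: swap v[2],v[3]; hi=2 → 4 5 9 11 13 15 8 17 14
v[mid]=9>5: swap v[2],v[2]; hi=1 → 4 5 9 11 13 15 8 17 14
end: lo=1, hi=1; v = 4 5 9 11 13 15 8 17 14

4 5 9 11 13 15 8 17 14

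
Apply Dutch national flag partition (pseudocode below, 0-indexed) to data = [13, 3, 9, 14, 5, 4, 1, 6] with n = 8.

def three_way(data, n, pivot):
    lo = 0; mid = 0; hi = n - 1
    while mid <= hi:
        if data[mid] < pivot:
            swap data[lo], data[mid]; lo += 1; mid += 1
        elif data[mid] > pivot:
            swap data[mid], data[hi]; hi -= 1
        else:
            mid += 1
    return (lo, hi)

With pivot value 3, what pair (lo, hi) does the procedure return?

(1, 1)

lo=0 mid=0 hi=7
13>3: swap(0,7), hi=6 ⇒ [6, 3, 9, 14, 5, 4, 1, 13]
6>3: swap(0,6), hi=5 ⇒ [1, 3, 9, 14, 5, 4, 6, 13]
1<3: swap(0,0), lo=1 mid=1 ⇒ [1, 3, 9, 14, 5, 4, 6, 13]
3=3: mid=2
9>3: swap(2,5), hi=4 ⇒ [1, 3, 4, 14, 5, 9, 6, 13]
4>3: swap(2,4), hi=3 ⇒ [1, 3, 5, 14, 4, 9, 6, 13]
5>3: swap(2,3), hi=2 ⇒ [1, 3, 14, 5, 4, 9, 6, 13]
14>3: swap(2,2), hi=1 ⇒ [1, 3, 14, 5, 4, 9, 6, 13]
done. lo=1 hi=1; data=[1, 3, 14, 5, 4, 9, 6, 13]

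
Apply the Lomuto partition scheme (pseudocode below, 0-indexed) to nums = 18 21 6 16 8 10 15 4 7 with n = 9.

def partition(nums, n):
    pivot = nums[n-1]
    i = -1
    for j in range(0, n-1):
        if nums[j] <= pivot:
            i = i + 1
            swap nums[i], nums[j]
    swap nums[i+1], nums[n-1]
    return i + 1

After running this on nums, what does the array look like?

6 4 7 16 8 10 15 21 18

pivot=7, i=-1
j=0: 18>7, skip
j=1: 21>7, skip
j=2: 6≤7, i=0, swap(0,2) ⇒ 6 21 18 16 8 10 15 4 7
j=3: 16>7, skip
j=4: 8>7, skip
j=5: 10>7, skip
j=6: 15>7, skip
j=7: 4≤7, i=1, swap(1,7) ⇒ 6 4 18 16 8 10 15 21 7
swap(2,8) ⇒ 6 4 7 16 8 10 15 21 18; return 2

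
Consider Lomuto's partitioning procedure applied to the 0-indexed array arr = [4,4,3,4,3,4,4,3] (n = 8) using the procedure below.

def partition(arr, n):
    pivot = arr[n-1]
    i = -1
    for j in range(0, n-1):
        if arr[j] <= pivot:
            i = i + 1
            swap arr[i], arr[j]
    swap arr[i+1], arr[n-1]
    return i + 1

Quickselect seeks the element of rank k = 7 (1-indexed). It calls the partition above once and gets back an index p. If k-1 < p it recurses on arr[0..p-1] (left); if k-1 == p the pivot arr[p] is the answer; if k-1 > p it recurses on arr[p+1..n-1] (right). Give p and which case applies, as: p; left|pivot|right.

pivot = arr[7] = 3; i = -1
j=0: arr[0]=4 > 3 → no swap
j=1: arr[1]=4 > 3 → no swap
j=2: arr[2]=3 ≤ 3 → i=0, swap arr[0],arr[2] → [3,4,4,4,3,4,4,3]
j=3: arr[3]=4 > 3 → no swap
j=4: arr[4]=3 ≤ 3 → i=1, swap arr[1],arr[4] → [3,3,4,4,4,4,4,3]
j=5: arr[5]=4 > 3 → no swap
j=6: arr[6]=4 > 3 → no swap
final swap arr[2],arr[7] → [3,3,3,4,4,4,4,4]; return 2
p = 2; k-1 = 6 > 2 ⇒ right

2; right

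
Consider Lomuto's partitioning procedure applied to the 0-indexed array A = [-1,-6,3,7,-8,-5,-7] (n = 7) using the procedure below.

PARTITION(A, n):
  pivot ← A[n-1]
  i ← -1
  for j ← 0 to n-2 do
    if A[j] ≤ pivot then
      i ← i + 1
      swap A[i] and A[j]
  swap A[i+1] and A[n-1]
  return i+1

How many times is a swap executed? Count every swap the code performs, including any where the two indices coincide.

pivot=-7, i=-1
j=0: -1>-7, skip
j=1: -6>-7, skip
j=2: 3>-7, skip
j=3: 7>-7, skip
j=4: -8≤-7, i=0, swap(0,4) ⇒ [-8,-6,3,7,-1,-5,-7]
j=5: -5>-7, skip
swap(1,6) ⇒ [-8,-7,3,7,-1,-5,-6]; return 1

2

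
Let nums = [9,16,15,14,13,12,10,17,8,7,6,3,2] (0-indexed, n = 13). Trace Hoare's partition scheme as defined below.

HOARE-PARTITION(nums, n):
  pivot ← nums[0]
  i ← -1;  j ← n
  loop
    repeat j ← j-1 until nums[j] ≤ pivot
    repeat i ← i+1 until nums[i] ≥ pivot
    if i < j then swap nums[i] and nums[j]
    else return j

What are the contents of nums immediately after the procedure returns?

[2,3,6,7,8,12,10,17,13,14,15,16,9]

pivot=9
j stops at 12 (2), i stops at 0 (9); swap ⇒ [2,16,15,14,13,12,10,17,8,7,6,3,9]
j stops at 11 (3), i stops at 1 (16); swap ⇒ [2,3,15,14,13,12,10,17,8,7,6,16,9]
j stops at 10 (6), i stops at 2 (15); swap ⇒ [2,3,6,14,13,12,10,17,8,7,15,16,9]
j stops at 9 (7), i stops at 3 (14); swap ⇒ [2,3,6,7,13,12,10,17,8,14,15,16,9]
j stops at 8 (8), i stops at 4 (13); swap ⇒ [2,3,6,7,8,12,10,17,13,14,15,16,9]
j stops at 4, i stops at 5; i≥j ⇒ return 4. nums=[2,3,6,7,8,12,10,17,13,14,15,16,9]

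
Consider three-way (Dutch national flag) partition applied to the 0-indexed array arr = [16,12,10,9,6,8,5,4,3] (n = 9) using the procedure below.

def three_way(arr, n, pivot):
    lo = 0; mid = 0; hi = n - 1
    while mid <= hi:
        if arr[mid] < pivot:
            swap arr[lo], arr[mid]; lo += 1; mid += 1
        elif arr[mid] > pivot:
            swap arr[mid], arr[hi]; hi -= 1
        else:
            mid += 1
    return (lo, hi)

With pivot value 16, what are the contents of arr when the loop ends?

lo=0 mid=0 hi=8
16=16: mid=1
12<16: swap(0,1), lo=1 mid=2 ⇒ [12,16,10,9,6,8,5,4,3]
10<16: swap(1,2), lo=2 mid=3 ⇒ [12,10,16,9,6,8,5,4,3]
9<16: swap(2,3), lo=3 mid=4 ⇒ [12,10,9,16,6,8,5,4,3]
6<16: swap(3,4), lo=4 mid=5 ⇒ [12,10,9,6,16,8,5,4,3]
8<16: swap(4,5), lo=5 mid=6 ⇒ [12,10,9,6,8,16,5,4,3]
5<16: swap(5,6), lo=6 mid=7 ⇒ [12,10,9,6,8,5,16,4,3]
4<16: swap(6,7), lo=7 mid=8 ⇒ [12,10,9,6,8,5,4,16,3]
3<16: swap(7,8), lo=8 mid=9 ⇒ [12,10,9,6,8,5,4,3,16]
done. lo=8 hi=8; arr=[12,10,9,6,8,5,4,3,16]

[12,10,9,6,8,5,4,3,16]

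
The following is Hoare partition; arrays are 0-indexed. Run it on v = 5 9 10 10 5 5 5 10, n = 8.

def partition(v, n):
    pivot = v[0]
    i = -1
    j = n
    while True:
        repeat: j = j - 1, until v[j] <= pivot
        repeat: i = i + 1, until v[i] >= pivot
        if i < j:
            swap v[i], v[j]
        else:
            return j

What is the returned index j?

2

pivot=5
j stops at 6 (5), i stops at 0 (5); swap ⇒ 5 9 10 10 5 5 5 10
j stops at 5 (5), i stops at 1 (9); swap ⇒ 5 5 10 10 5 9 5 10
j stops at 4 (5), i stops at 2 (10); swap ⇒ 5 5 5 10 10 9 5 10
j stops at 2, i stops at 3; i≥j ⇒ return 2. v=5 5 5 10 10 9 5 10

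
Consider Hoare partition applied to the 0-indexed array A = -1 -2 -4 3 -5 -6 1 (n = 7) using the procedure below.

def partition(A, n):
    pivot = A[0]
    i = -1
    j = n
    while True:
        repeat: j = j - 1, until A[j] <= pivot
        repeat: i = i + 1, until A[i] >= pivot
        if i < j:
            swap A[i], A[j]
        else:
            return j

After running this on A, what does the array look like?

pivot = A[0] = -1; i = -1, j = 7
j→5 (A[5]=-6≤-1), i→0 (A[0]=-1≥-1); i<j, swap → -6 -2 -4 3 -5 -1 1
j→4 (A[4]=-5≤-1), i→3 (A[3]=3≥-1); i<j, swap → -6 -2 -4 -5 3 -1 1
j→3, i→4; i≥j, return j=3. A = -6 -2 -4 -5 3 -1 1

-6 -2 -4 -5 3 -1 1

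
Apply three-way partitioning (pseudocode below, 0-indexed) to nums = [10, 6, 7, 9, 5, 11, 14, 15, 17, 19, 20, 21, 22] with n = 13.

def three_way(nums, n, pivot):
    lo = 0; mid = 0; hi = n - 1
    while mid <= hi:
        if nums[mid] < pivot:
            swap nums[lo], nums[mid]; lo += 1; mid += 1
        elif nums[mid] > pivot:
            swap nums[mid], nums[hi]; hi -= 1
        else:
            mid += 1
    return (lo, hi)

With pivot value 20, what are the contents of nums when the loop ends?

[10, 6, 7, 9, 5, 11, 14, 15, 17, 19, 20, 22, 21]

pivot = 20; lo=0, mid=0, hi=12
nums[mid]=10<20: swap nums[0],nums[0]; lo=1,mid=1 → [10, 6, 7, 9, 5, 11, 14, 15, 17, 19, 20, 21, 22]
nums[mid]=6<20: swap nums[1],nums[1]; lo=2,mid=2 → [10, 6, 7, 9, 5, 11, 14, 15, 17, 19, 20, 21, 22]
nums[mid]=7<20: swap nums[2],nums[2]; lo=3,mid=3 → [10, 6, 7, 9, 5, 11, 14, 15, 17, 19, 20, 21, 22]
nums[mid]=9<20: swap nums[3],nums[3]; lo=4,mid=4 → [10, 6, 7, 9, 5, 11, 14, 15, 17, 19, 20, 21, 22]
nums[mid]=5<20: swap nums[4],nums[4]; lo=5,mid=5 → [10, 6, 7, 9, 5, 11, 14, 15, 17, 19, 20, 21, 22]
nums[mid]=11<20: swap nums[5],nums[5]; lo=6,mid=6 → [10, 6, 7, 9, 5, 11, 14, 15, 17, 19, 20, 21, 22]
nums[mid]=14<20: swap nums[6],nums[6]; lo=7,mid=7 → [10, 6, 7, 9, 5, 11, 14, 15, 17, 19, 20, 21, 22]
nums[mid]=15<20: swap nums[7],nums[7]; lo=8,mid=8 → [10, 6, 7, 9, 5, 11, 14, 15, 17, 19, 20, 21, 22]
nums[mid]=17<20: swap nums[8],nums[8]; lo=9,mid=9 → [10, 6, 7, 9, 5, 11, 14, 15, 17, 19, 20, 21, 22]
nums[mid]=19<20: swap nums[9],nums[9]; lo=10,mid=10 → [10, 6, 7, 9, 5, 11, 14, 15, 17, 19, 20, 21, 22]
nums[mid]=20=20: mid=11
nums[mid]=21>20: swap nums[11],nums[12]; hi=11 → [10, 6, 7, 9, 5, 11, 14, 15, 17, 19, 20, 22, 21]
nums[mid]=22>20: swap nums[11],nums[11]; hi=10 → [10, 6, 7, 9, 5, 11, 14, 15, 17, 19, 20, 22, 21]
end: lo=10, hi=10; nums = [10, 6, 7, 9, 5, 11, 14, 15, 17, 19, 20, 22, 21]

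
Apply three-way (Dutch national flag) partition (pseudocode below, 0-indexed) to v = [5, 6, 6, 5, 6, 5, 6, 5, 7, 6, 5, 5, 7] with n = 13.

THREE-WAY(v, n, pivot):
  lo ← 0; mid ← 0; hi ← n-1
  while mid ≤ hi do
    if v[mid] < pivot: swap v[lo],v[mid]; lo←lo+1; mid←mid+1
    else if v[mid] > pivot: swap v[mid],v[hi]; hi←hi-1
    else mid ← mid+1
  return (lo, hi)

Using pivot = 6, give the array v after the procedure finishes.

lo=0 mid=0 hi=12
5<6: swap(0,0), lo=1 mid=1 ⇒ [5, 6, 6, 5, 6, 5, 6, 5, 7, 6, 5, 5, 7]
6=6: mid=2
6=6: mid=3
5<6: swap(1,3), lo=2 mid=4 ⇒ [5, 5, 6, 6, 6, 5, 6, 5, 7, 6, 5, 5, 7]
6=6: mid=5
5<6: swap(2,5), lo=3 mid=6 ⇒ [5, 5, 5, 6, 6, 6, 6, 5, 7, 6, 5, 5, 7]
6=6: mid=7
5<6: swap(3,7), lo=4 mid=8 ⇒ [5, 5, 5, 5, 6, 6, 6, 6, 7, 6, 5, 5, 7]
7>6: swap(8,12), hi=11 ⇒ [5, 5, 5, 5, 6, 6, 6, 6, 7, 6, 5, 5, 7]
7>6: swap(8,11), hi=10 ⇒ [5, 5, 5, 5, 6, 6, 6, 6, 5, 6, 5, 7, 7]
5<6: swap(4,8), lo=5 mid=9 ⇒ [5, 5, 5, 5, 5, 6, 6, 6, 6, 6, 5, 7, 7]
6=6: mid=10
5<6: swap(5,10), lo=6 mid=11 ⇒ [5, 5, 5, 5, 5, 5, 6, 6, 6, 6, 6, 7, 7]
done. lo=6 hi=10; v=[5, 5, 5, 5, 5, 5, 6, 6, 6, 6, 6, 7, 7]

[5, 5, 5, 5, 5, 5, 6, 6, 6, 6, 6, 7, 7]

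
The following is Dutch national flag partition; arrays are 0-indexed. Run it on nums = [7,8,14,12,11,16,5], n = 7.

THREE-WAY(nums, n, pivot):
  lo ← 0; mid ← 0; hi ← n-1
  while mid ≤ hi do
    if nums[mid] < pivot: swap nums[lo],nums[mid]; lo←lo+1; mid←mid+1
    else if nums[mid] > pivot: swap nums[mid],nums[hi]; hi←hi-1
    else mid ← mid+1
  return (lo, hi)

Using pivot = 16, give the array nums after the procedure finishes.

pivot = 16; lo=0, mid=0, hi=6
nums[mid]=7<16: swap nums[0],nums[0]; lo=1,mid=1 → [7,8,14,12,11,16,5]
nums[mid]=8<16: swap nums[1],nums[1]; lo=2,mid=2 → [7,8,14,12,11,16,5]
nums[mid]=14<16: swap nums[2],nums[2]; lo=3,mid=3 → [7,8,14,12,11,16,5]
nums[mid]=12<16: swap nums[3],nums[3]; lo=4,mid=4 → [7,8,14,12,11,16,5]
nums[mid]=11<16: swap nums[4],nums[4]; lo=5,mid=5 → [7,8,14,12,11,16,5]
nums[mid]=16=16: mid=6
nums[mid]=5<16: swap nums[5],nums[6]; lo=6,mid=7 → [7,8,14,12,11,5,16]
end: lo=6, hi=6; nums = [7,8,14,12,11,5,16]

[7,8,14,12,11,5,16]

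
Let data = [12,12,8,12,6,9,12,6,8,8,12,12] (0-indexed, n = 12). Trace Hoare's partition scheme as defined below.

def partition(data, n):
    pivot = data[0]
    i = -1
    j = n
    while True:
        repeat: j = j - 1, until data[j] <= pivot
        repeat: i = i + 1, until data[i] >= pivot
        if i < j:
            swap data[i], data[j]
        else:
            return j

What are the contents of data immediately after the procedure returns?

[12,12,8,8,6,9,8,6,12,12,12,12]

pivot=12
j stops at 11 (12), i stops at 0 (12); swap ⇒ [12,12,8,12,6,9,12,6,8,8,12,12]
j stops at 10 (12), i stops at 1 (12); swap ⇒ [12,12,8,12,6,9,12,6,8,8,12,12]
j stops at 9 (8), i stops at 3 (12); swap ⇒ [12,12,8,8,6,9,12,6,8,12,12,12]
j stops at 8 (8), i stops at 6 (12); swap ⇒ [12,12,8,8,6,9,8,6,12,12,12,12]
j stops at 7, i stops at 8; i≥j ⇒ return 7. data=[12,12,8,8,6,9,8,6,12,12,12,12]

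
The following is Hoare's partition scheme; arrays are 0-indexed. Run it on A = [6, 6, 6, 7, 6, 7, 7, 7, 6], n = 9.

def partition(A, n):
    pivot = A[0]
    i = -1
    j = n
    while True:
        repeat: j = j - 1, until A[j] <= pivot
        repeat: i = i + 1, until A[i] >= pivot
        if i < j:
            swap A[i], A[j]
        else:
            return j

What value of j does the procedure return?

pivot = A[0] = 6; i = -1, j = 9
j→8 (A[8]=6≤6), i→0 (A[0]=6≥6); i<j, swap → [6, 6, 6, 7, 6, 7, 7, 7, 6]
j→4 (A[4]=6≤6), i→1 (A[1]=6≥6); i<j, swap → [6, 6, 6, 7, 6, 7, 7, 7, 6]
j→2, i→2; i≥j, return j=2. A = [6, 6, 6, 7, 6, 7, 7, 7, 6]

2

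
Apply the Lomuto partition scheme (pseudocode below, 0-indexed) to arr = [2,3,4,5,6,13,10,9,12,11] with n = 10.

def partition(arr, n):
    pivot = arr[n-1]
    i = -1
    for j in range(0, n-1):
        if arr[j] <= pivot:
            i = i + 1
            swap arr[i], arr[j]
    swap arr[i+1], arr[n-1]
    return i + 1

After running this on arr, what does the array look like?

[2,3,4,5,6,10,9,11,12,13]

pivot = arr[9] = 11; i = -1
j=0: arr[0]=2 ≤ 11 → i=0, swap arr[0],arr[0] (no change) → [2,3,4,5,6,13,10,9,12,11]
j=1: arr[1]=3 ≤ 11 → i=1, swap arr[1],arr[1] (no change) → [2,3,4,5,6,13,10,9,12,11]
j=2: arr[2]=4 ≤ 11 → i=2, swap arr[2],arr[2] (no change) → [2,3,4,5,6,13,10,9,12,11]
j=3: arr[3]=5 ≤ 11 → i=3, swap arr[3],arr[3] (no change) → [2,3,4,5,6,13,10,9,12,11]
j=4: arr[4]=6 ≤ 11 → i=4, swap arr[4],arr[4] (no change) → [2,3,4,5,6,13,10,9,12,11]
j=5: arr[5]=13 > 11 → no swap
j=6: arr[6]=10 ≤ 11 → i=5, swap arr[5],arr[6] → [2,3,4,5,6,10,13,9,12,11]
j=7: arr[7]=9 ≤ 11 → i=6, swap arr[6],arr[7] → [2,3,4,5,6,10,9,13,12,11]
j=8: arr[8]=12 > 11 → no swap
final swap arr[7],arr[9] → [2,3,4,5,6,10,9,11,12,13]; return 7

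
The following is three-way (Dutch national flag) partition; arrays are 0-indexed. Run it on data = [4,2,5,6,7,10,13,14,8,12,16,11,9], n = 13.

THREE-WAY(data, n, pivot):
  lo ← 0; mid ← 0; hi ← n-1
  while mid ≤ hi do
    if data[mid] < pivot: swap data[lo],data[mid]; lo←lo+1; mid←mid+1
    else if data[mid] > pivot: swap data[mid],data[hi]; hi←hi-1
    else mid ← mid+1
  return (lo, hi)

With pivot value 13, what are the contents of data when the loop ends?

[4,2,5,6,7,10,9,8,12,11,13,16,14]

lo=0 mid=0 hi=12
4<13: swap(0,0), lo=1 mid=1 ⇒ [4,2,5,6,7,10,13,14,8,12,16,11,9]
2<13: swap(1,1), lo=2 mid=2 ⇒ [4,2,5,6,7,10,13,14,8,12,16,11,9]
5<13: swap(2,2), lo=3 mid=3 ⇒ [4,2,5,6,7,10,13,14,8,12,16,11,9]
6<13: swap(3,3), lo=4 mid=4 ⇒ [4,2,5,6,7,10,13,14,8,12,16,11,9]
7<13: swap(4,4), lo=5 mid=5 ⇒ [4,2,5,6,7,10,13,14,8,12,16,11,9]
10<13: swap(5,5), lo=6 mid=6 ⇒ [4,2,5,6,7,10,13,14,8,12,16,11,9]
13=13: mid=7
14>13: swap(7,12), hi=11 ⇒ [4,2,5,6,7,10,13,9,8,12,16,11,14]
9<13: swap(6,7), lo=7 mid=8 ⇒ [4,2,5,6,7,10,9,13,8,12,16,11,14]
8<13: swap(7,8), lo=8 mid=9 ⇒ [4,2,5,6,7,10,9,8,13,12,16,11,14]
12<13: swap(8,9), lo=9 mid=10 ⇒ [4,2,5,6,7,10,9,8,12,13,16,11,14]
16>13: swap(10,11), hi=10 ⇒ [4,2,5,6,7,10,9,8,12,13,11,16,14]
11<13: swap(9,10), lo=10 mid=11 ⇒ [4,2,5,6,7,10,9,8,12,11,13,16,14]
done. lo=10 hi=10; data=[4,2,5,6,7,10,9,8,12,11,13,16,14]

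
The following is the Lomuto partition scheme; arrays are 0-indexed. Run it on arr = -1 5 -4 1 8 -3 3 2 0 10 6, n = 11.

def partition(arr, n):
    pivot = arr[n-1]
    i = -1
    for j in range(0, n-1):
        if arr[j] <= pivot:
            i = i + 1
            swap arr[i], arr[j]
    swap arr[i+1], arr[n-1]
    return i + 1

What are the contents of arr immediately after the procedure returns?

pivot=6, i=-1
j=0: -1≤6, i=0, swap(0,0) ⇒ -1 5 -4 1 8 -3 3 2 0 10 6
j=1: 5≤6, i=1, swap(1,1) ⇒ -1 5 -4 1 8 -3 3 2 0 10 6
j=2: -4≤6, i=2, swap(2,2) ⇒ -1 5 -4 1 8 -3 3 2 0 10 6
j=3: 1≤6, i=3, swap(3,3) ⇒ -1 5 -4 1 8 -3 3 2 0 10 6
j=4: 8>6, skip
j=5: -3≤6, i=4, swap(4,5) ⇒ -1 5 -4 1 -3 8 3 2 0 10 6
j=6: 3≤6, i=5, swap(5,6) ⇒ -1 5 -4 1 -3 3 8 2 0 10 6
j=7: 2≤6, i=6, swap(6,7) ⇒ -1 5 -4 1 -3 3 2 8 0 10 6
j=8: 0≤6, i=7, swap(7,8) ⇒ -1 5 -4 1 -3 3 2 0 8 10 6
j=9: 10>6, skip
swap(8,10) ⇒ -1 5 -4 1 -3 3 2 0 6 10 8; return 8

-1 5 -4 1 -3 3 2 0 6 10 8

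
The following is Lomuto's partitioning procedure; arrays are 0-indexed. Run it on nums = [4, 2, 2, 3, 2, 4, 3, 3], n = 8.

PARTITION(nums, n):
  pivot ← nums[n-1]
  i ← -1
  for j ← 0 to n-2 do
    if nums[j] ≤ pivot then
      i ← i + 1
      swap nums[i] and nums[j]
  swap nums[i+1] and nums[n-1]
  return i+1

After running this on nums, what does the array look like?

pivot = nums[7] = 3; i = -1
j=0: nums[0]=4 > 3 → no swap
j=1: nums[1]=2 ≤ 3 → i=0, swap nums[0],nums[1] → [2, 4, 2, 3, 2, 4, 3, 3]
j=2: nums[2]=2 ≤ 3 → i=1, swap nums[1],nums[2] → [2, 2, 4, 3, 2, 4, 3, 3]
j=3: nums[3]=3 ≤ 3 → i=2, swap nums[2],nums[3] → [2, 2, 3, 4, 2, 4, 3, 3]
j=4: nums[4]=2 ≤ 3 → i=3, swap nums[3],nums[4] → [2, 2, 3, 2, 4, 4, 3, 3]
j=5: nums[5]=4 > 3 → no swap
j=6: nums[6]=3 ≤ 3 → i=4, swap nums[4],nums[6] → [2, 2, 3, 2, 3, 4, 4, 3]
final swap nums[5],nums[7] → [2, 2, 3, 2, 3, 3, 4, 4]; return 5

[2, 2, 3, 2, 3, 3, 4, 4]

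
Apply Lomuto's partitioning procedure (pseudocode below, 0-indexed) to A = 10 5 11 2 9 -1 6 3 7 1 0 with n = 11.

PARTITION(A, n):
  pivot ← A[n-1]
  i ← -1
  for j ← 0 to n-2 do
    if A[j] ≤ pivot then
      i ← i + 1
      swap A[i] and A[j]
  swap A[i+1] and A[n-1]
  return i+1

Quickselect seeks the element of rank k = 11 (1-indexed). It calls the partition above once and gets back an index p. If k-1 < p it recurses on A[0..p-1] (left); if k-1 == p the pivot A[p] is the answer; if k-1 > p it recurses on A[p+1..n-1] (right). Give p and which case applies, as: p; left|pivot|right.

pivot = A[10] = 0; i = -1
j=0: A[0]=10 > 0 → no swap
j=1: A[1]=5 > 0 → no swap
j=2: A[2]=11 > 0 → no swap
j=3: A[3]=2 > 0 → no swap
j=4: A[4]=9 > 0 → no swap
j=5: A[5]=-1 ≤ 0 → i=0, swap A[0],A[5] → -1 5 11 2 9 10 6 3 7 1 0
j=6: A[6]=6 > 0 → no swap
j=7: A[7]=3 > 0 → no swap
j=8: A[8]=7 > 0 → no swap
j=9: A[9]=1 > 0 → no swap
final swap A[1],A[10] → -1 0 11 2 9 10 6 3 7 1 5; return 1
p = 1; k-1 = 10 > 1 ⇒ right

1; right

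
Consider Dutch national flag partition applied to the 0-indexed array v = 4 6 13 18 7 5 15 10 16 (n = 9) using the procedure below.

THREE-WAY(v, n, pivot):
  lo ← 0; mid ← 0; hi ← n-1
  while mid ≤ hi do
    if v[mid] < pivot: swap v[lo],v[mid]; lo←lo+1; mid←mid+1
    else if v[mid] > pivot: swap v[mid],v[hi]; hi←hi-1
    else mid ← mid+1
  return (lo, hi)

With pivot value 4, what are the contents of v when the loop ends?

4 13 18 7 5 15 10 16 6

lo=0 mid=0 hi=8
4=4: mid=1
6>4: swap(1,8), hi=7 ⇒ 4 16 13 18 7 5 15 10 6
16>4: swap(1,7), hi=6 ⇒ 4 10 13 18 7 5 15 16 6
10>4: swap(1,6), hi=5 ⇒ 4 15 13 18 7 5 10 16 6
15>4: swap(1,5), hi=4 ⇒ 4 5 13 18 7 15 10 16 6
5>4: swap(1,4), hi=3 ⇒ 4 7 13 18 5 15 10 16 6
7>4: swap(1,3), hi=2 ⇒ 4 18 13 7 5 15 10 16 6
18>4: swap(1,2), hi=1 ⇒ 4 13 18 7 5 15 10 16 6
13>4: swap(1,1), hi=0 ⇒ 4 13 18 7 5 15 10 16 6
done. lo=0 hi=0; v=4 13 18 7 5 15 10 16 6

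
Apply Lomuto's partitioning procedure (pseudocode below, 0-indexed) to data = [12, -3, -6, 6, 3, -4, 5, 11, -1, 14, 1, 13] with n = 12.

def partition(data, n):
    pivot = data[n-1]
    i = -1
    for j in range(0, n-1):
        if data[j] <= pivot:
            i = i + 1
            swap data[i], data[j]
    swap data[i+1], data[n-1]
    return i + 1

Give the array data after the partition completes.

pivot=13, i=-1
j=0: 12≤13, i=0, swap(0,0) ⇒ [12, -3, -6, 6, 3, -4, 5, 11, -1, 14, 1, 13]
j=1: -3≤13, i=1, swap(1,1) ⇒ [12, -3, -6, 6, 3, -4, 5, 11, -1, 14, 1, 13]
j=2: -6≤13, i=2, swap(2,2) ⇒ [12, -3, -6, 6, 3, -4, 5, 11, -1, 14, 1, 13]
j=3: 6≤13, i=3, swap(3,3) ⇒ [12, -3, -6, 6, 3, -4, 5, 11, -1, 14, 1, 13]
j=4: 3≤13, i=4, swap(4,4) ⇒ [12, -3, -6, 6, 3, -4, 5, 11, -1, 14, 1, 13]
j=5: -4≤13, i=5, swap(5,5) ⇒ [12, -3, -6, 6, 3, -4, 5, 11, -1, 14, 1, 13]
j=6: 5≤13, i=6, swap(6,6) ⇒ [12, -3, -6, 6, 3, -4, 5, 11, -1, 14, 1, 13]
j=7: 11≤13, i=7, swap(7,7) ⇒ [12, -3, -6, 6, 3, -4, 5, 11, -1, 14, 1, 13]
j=8: -1≤13, i=8, swap(8,8) ⇒ [12, -3, -6, 6, 3, -4, 5, 11, -1, 14, 1, 13]
j=9: 14>13, skip
j=10: 1≤13, i=9, swap(9,10) ⇒ [12, -3, -6, 6, 3, -4, 5, 11, -1, 1, 14, 13]
swap(10,11) ⇒ [12, -3, -6, 6, 3, -4, 5, 11, -1, 1, 13, 14]; return 10

[12, -3, -6, 6, 3, -4, 5, 11, -1, 1, 13, 14]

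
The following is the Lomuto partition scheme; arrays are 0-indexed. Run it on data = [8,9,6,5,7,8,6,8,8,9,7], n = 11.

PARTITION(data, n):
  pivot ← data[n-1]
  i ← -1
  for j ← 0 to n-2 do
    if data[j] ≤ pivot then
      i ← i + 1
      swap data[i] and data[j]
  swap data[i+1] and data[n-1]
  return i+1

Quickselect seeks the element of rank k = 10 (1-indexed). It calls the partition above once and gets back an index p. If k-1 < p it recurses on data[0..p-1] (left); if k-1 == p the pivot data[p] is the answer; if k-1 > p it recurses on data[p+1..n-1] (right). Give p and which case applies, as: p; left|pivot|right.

4; right

pivot=7, i=-1
j=0: 8>7, skip
j=1: 9>7, skip
j=2: 6≤7, i=0, swap(0,2) ⇒ [6,9,8,5,7,8,6,8,8,9,7]
j=3: 5≤7, i=1, swap(1,3) ⇒ [6,5,8,9,7,8,6,8,8,9,7]
j=4: 7≤7, i=2, swap(2,4) ⇒ [6,5,7,9,8,8,6,8,8,9,7]
j=5: 8>7, skip
j=6: 6≤7, i=3, swap(3,6) ⇒ [6,5,7,6,8,8,9,8,8,9,7]
j=7: 8>7, skip
j=8: 8>7, skip
j=9: 9>7, skip
swap(4,10) ⇒ [6,5,7,6,7,8,9,8,8,9,8]; return 4
p = 4; k-1 = 9 > 4 ⇒ right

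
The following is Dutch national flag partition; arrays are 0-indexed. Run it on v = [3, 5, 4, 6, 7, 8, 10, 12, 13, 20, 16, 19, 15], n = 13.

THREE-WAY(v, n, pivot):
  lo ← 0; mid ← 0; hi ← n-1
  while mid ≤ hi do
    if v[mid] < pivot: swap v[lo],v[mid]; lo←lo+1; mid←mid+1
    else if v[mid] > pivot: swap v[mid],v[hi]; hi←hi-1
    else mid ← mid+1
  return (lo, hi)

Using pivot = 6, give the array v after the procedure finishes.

pivot = 6; lo=0, mid=0, hi=12
v[mid]=3<6: swap v[0],v[0]; lo=1,mid=1 → [3, 5, 4, 6, 7, 8, 10, 12, 13, 20, 16, 19, 15]
v[mid]=5<6: swap v[1],v[1]; lo=2,mid=2 → [3, 5, 4, 6, 7, 8, 10, 12, 13, 20, 16, 19, 15]
v[mid]=4<6: swap v[2],v[2]; lo=3,mid=3 → [3, 5, 4, 6, 7, 8, 10, 12, 13, 20, 16, 19, 15]
v[mid]=6=6: mid=4
v[mid]=7>6: swap v[4],v[12]; hi=11 → [3, 5, 4, 6, 15, 8, 10, 12, 13, 20, 16, 19, 7]
v[mid]=15>6: swap v[4],v[11]; hi=10 → [3, 5, 4, 6, 19, 8, 10, 12, 13, 20, 16, 15, 7]
v[mid]=19>6: swap v[4],v[10]; hi=9 → [3, 5, 4, 6, 16, 8, 10, 12, 13, 20, 19, 15, 7]
v[mid]=16>6: swap v[4],v[9]; hi=8 → [3, 5, 4, 6, 20, 8, 10, 12, 13, 16, 19, 15, 7]
v[mid]=20>6: swap v[4],v[8]; hi=7 → [3, 5, 4, 6, 13, 8, 10, 12, 20, 16, 19, 15, 7]
v[mid]=13>6: swap v[4],v[7]; hi=6 → [3, 5, 4, 6, 12, 8, 10, 13, 20, 16, 19, 15, 7]
v[mid]=12>6: swap v[4],v[6]; hi=5 → [3, 5, 4, 6, 10, 8, 12, 13, 20, 16, 19, 15, 7]
v[mid]=10>6: swap v[4],v[5]; hi=4 → [3, 5, 4, 6, 8, 10, 12, 13, 20, 16, 19, 15, 7]
v[mid]=8>6: swap v[4],v[4]; hi=3 → [3, 5, 4, 6, 8, 10, 12, 13, 20, 16, 19, 15, 7]
end: lo=3, hi=3; v = [3, 5, 4, 6, 8, 10, 12, 13, 20, 16, 19, 15, 7]

[3, 5, 4, 6, 8, 10, 12, 13, 20, 16, 19, 15, 7]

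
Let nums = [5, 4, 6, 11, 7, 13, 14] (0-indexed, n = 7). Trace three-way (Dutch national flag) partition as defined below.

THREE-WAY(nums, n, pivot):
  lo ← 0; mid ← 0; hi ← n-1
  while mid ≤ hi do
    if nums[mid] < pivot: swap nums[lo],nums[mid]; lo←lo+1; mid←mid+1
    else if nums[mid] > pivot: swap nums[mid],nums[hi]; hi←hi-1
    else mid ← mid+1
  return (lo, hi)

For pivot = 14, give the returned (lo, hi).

lo=0 mid=0 hi=6
5<14: swap(0,0), lo=1 mid=1 ⇒ [5, 4, 6, 11, 7, 13, 14]
4<14: swap(1,1), lo=2 mid=2 ⇒ [5, 4, 6, 11, 7, 13, 14]
6<14: swap(2,2), lo=3 mid=3 ⇒ [5, 4, 6, 11, 7, 13, 14]
11<14: swap(3,3), lo=4 mid=4 ⇒ [5, 4, 6, 11, 7, 13, 14]
7<14: swap(4,4), lo=5 mid=5 ⇒ [5, 4, 6, 11, 7, 13, 14]
13<14: swap(5,5), lo=6 mid=6 ⇒ [5, 4, 6, 11, 7, 13, 14]
14=14: mid=7
done. lo=6 hi=6; nums=[5, 4, 6, 11, 7, 13, 14]

(6, 6)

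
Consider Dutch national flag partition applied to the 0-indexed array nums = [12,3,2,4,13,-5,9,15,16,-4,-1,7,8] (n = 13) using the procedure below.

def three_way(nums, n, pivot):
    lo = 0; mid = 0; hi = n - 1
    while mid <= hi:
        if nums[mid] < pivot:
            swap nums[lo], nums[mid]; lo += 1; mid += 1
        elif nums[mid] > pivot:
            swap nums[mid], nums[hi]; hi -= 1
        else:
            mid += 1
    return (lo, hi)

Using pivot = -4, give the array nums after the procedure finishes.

pivot = -4; lo=0, mid=0, hi=12
nums[mid]=12>-4: swap nums[0],nums[12]; hi=11 → [8,3,2,4,13,-5,9,15,16,-4,-1,7,12]
nums[mid]=8>-4: swap nums[0],nums[11]; hi=10 → [7,3,2,4,13,-5,9,15,16,-4,-1,8,12]
nums[mid]=7>-4: swap nums[0],nums[10]; hi=9 → [-1,3,2,4,13,-5,9,15,16,-4,7,8,12]
nums[mid]=-1>-4: swap nums[0],nums[9]; hi=8 → [-4,3,2,4,13,-5,9,15,16,-1,7,8,12]
nums[mid]=-4=-4: mid=1
nums[mid]=3>-4: swap nums[1],nums[8]; hi=7 → [-4,16,2,4,13,-5,9,15,3,-1,7,8,12]
nums[mid]=16>-4: swap nums[1],nums[7]; hi=6 → [-4,15,2,4,13,-5,9,16,3,-1,7,8,12]
nums[mid]=15>-4: swap nums[1],nums[6]; hi=5 → [-4,9,2,4,13,-5,15,16,3,-1,7,8,12]
nums[mid]=9>-4: swap nums[1],nums[5]; hi=4 → [-4,-5,2,4,13,9,15,16,3,-1,7,8,12]
nums[mid]=-5<-4: swap nums[0],nums[1]; lo=1,mid=2 → [-5,-4,2,4,13,9,15,16,3,-1,7,8,12]
nums[mid]=2>-4: swap nums[2],nums[4]; hi=3 → [-5,-4,13,4,2,9,15,16,3,-1,7,8,12]
nums[mid]=13>-4: swap nums[2],nums[3]; hi=2 → [-5,-4,4,13,2,9,15,16,3,-1,7,8,12]
nums[mid]=4>-4: swap nums[2],nums[2]; hi=1 → [-5,-4,4,13,2,9,15,16,3,-1,7,8,12]
end: lo=1, hi=1; nums = [-5,-4,4,13,2,9,15,16,3,-1,7,8,12]

[-5,-4,4,13,2,9,15,16,3,-1,7,8,12]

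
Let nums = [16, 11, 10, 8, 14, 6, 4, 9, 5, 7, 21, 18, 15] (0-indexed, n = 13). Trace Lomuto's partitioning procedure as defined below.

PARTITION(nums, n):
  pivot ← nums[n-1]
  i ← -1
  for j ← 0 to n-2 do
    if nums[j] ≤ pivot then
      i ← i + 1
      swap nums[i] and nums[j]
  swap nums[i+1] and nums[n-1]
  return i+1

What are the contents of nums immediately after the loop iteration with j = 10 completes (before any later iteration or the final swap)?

pivot=15, i=-1
j=0: 16>15, skip
j=1: 11≤15, i=0, swap(0,1) ⇒ [11, 16, 10, 8, 14, 6, 4, 9, 5, 7, 21, 18, 15]
j=2: 10≤15, i=1, swap(1,2) ⇒ [11, 10, 16, 8, 14, 6, 4, 9, 5, 7, 21, 18, 15]
j=3: 8≤15, i=2, swap(2,3) ⇒ [11, 10, 8, 16, 14, 6, 4, 9, 5, 7, 21, 18, 15]
j=4: 14≤15, i=3, swap(3,4) ⇒ [11, 10, 8, 14, 16, 6, 4, 9, 5, 7, 21, 18, 15]
j=5: 6≤15, i=4, swap(4,5) ⇒ [11, 10, 8, 14, 6, 16, 4, 9, 5, 7, 21, 18, 15]
j=6: 4≤15, i=5, swap(5,6) ⇒ [11, 10, 8, 14, 6, 4, 16, 9, 5, 7, 21, 18, 15]
j=7: 9≤15, i=6, swap(6,7) ⇒ [11, 10, 8, 14, 6, 4, 9, 16, 5, 7, 21, 18, 15]
j=8: 5≤15, i=7, swap(7,8) ⇒ [11, 10, 8, 14, 6, 4, 9, 5, 16, 7, 21, 18, 15]
j=9: 7≤15, i=8, swap(8,9) ⇒ [11, 10, 8, 14, 6, 4, 9, 5, 7, 16, 21, 18, 15]
j=10: 21>15, skip
(after j=10) nums = [11, 10, 8, 14, 6, 4, 9, 5, 7, 16, 21, 18, 15]

[11, 10, 8, 14, 6, 4, 9, 5, 7, 16, 21, 18, 15]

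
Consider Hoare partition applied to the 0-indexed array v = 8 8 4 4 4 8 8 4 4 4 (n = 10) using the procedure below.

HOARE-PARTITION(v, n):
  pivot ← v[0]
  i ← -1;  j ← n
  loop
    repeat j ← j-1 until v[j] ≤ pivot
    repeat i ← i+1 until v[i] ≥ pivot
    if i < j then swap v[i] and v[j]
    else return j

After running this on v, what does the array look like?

4 4 4 4 4 4 8 8 8 8

pivot = v[0] = 8; i = -1, j = 10
j→9 (v[9]=4≤8), i→0 (v[0]=8≥8); i<j, swap → 4 8 4 4 4 8 8 4 4 8
j→8 (v[8]=4≤8), i→1 (v[1]=8≥8); i<j, swap → 4 4 4 4 4 8 8 4 8 8
j→7 (v[7]=4≤8), i→5 (v[5]=8≥8); i<j, swap → 4 4 4 4 4 4 8 8 8 8
j→6, i→6; i≥j, return j=6. v = 4 4 4 4 4 4 8 8 8 8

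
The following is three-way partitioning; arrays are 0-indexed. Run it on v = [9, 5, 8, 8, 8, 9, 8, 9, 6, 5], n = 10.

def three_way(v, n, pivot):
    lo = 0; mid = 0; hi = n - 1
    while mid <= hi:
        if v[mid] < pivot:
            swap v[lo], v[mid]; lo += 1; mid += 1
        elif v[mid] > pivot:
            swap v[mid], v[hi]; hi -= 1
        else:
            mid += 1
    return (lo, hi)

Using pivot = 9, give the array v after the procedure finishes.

[5, 8, 8, 8, 8, 6, 5, 9, 9, 9]

pivot = 9; lo=0, mid=0, hi=9
v[mid]=9=9: mid=1
v[mid]=5<9: swap v[0],v[1]; lo=1,mid=2 → [5, 9, 8, 8, 8, 9, 8, 9, 6, 5]
v[mid]=8<9: swap v[1],v[2]; lo=2,mid=3 → [5, 8, 9, 8, 8, 9, 8, 9, 6, 5]
v[mid]=8<9: swap v[2],v[3]; lo=3,mid=4 → [5, 8, 8, 9, 8, 9, 8, 9, 6, 5]
v[mid]=8<9: swap v[3],v[4]; lo=4,mid=5 → [5, 8, 8, 8, 9, 9, 8, 9, 6, 5]
v[mid]=9=9: mid=6
v[mid]=8<9: swap v[4],v[6]; lo=5,mid=7 → [5, 8, 8, 8, 8, 9, 9, 9, 6, 5]
v[mid]=9=9: mid=8
v[mid]=6<9: swap v[5],v[8]; lo=6,mid=9 → [5, 8, 8, 8, 8, 6, 9, 9, 9, 5]
v[mid]=5<9: swap v[6],v[9]; lo=7,mid=10 → [5, 8, 8, 8, 8, 6, 5, 9, 9, 9]
end: lo=7, hi=9; v = [5, 8, 8, 8, 8, 6, 5, 9, 9, 9]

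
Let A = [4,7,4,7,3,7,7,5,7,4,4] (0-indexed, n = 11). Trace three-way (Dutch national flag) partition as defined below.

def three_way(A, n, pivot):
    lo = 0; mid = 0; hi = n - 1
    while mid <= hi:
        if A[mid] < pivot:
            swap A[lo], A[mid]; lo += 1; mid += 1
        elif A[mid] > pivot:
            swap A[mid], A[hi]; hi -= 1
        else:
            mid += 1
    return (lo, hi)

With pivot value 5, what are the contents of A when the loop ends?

[4,4,4,4,3,5,7,7,7,7,7]

lo=0 mid=0 hi=10
4<5: swap(0,0), lo=1 mid=1 ⇒ [4,7,4,7,3,7,7,5,7,4,4]
7>5: swap(1,10), hi=9 ⇒ [4,4,4,7,3,7,7,5,7,4,7]
4<5: swap(1,1), lo=2 mid=2 ⇒ [4,4,4,7,3,7,7,5,7,4,7]
4<5: swap(2,2), lo=3 mid=3 ⇒ [4,4,4,7,3,7,7,5,7,4,7]
7>5: swap(3,9), hi=8 ⇒ [4,4,4,4,3,7,7,5,7,7,7]
4<5: swap(3,3), lo=4 mid=4 ⇒ [4,4,4,4,3,7,7,5,7,7,7]
3<5: swap(4,4), lo=5 mid=5 ⇒ [4,4,4,4,3,7,7,5,7,7,7]
7>5: swap(5,8), hi=7 ⇒ [4,4,4,4,3,7,7,5,7,7,7]
7>5: swap(5,7), hi=6 ⇒ [4,4,4,4,3,5,7,7,7,7,7]
5=5: mid=6
7>5: swap(6,6), hi=5 ⇒ [4,4,4,4,3,5,7,7,7,7,7]
done. lo=5 hi=5; A=[4,4,4,4,3,5,7,7,7,7,7]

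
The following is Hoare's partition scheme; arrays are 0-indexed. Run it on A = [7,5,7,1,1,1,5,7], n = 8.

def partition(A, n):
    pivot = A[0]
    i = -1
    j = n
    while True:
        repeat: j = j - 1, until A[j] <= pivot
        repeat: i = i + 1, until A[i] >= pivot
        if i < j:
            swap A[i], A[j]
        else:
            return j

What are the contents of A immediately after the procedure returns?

pivot = A[0] = 7; i = -1, j = 8
j→7 (A[7]=7≤7), i→0 (A[0]=7≥7); i<j, swap → [7,5,7,1,1,1,5,7]
j→6 (A[6]=5≤7), i→2 (A[2]=7≥7); i<j, swap → [7,5,5,1,1,1,7,7]
j→5, i→6; i≥j, return j=5. A = [7,5,5,1,1,1,7,7]

[7,5,5,1,1,1,7,7]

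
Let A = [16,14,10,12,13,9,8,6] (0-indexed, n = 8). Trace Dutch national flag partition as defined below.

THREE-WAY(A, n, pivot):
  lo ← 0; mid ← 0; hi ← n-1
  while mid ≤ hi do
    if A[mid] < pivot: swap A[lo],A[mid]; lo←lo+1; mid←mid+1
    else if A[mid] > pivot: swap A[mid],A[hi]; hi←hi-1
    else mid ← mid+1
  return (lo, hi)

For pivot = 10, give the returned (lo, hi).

pivot = 10; lo=0, mid=0, hi=7
A[mid]=16>10: swap A[0],A[7]; hi=6 → [6,14,10,12,13,9,8,16]
A[mid]=6<10: swap A[0],A[0]; lo=1,mid=1 → [6,14,10,12,13,9,8,16]
A[mid]=14>10: swap A[1],A[6]; hi=5 → [6,8,10,12,13,9,14,16]
A[mid]=8<10: swap A[1],A[1]; lo=2,mid=2 → [6,8,10,12,13,9,14,16]
A[mid]=10=10: mid=3
A[mid]=12>10: swap A[3],A[5]; hi=4 → [6,8,10,9,13,12,14,16]
A[mid]=9<10: swap A[2],A[3]; lo=3,mid=4 → [6,8,9,10,13,12,14,16]
A[mid]=13>10: swap A[4],A[4]; hi=3 → [6,8,9,10,13,12,14,16]
end: lo=3, hi=3; A = [6,8,9,10,13,12,14,16]

(3, 3)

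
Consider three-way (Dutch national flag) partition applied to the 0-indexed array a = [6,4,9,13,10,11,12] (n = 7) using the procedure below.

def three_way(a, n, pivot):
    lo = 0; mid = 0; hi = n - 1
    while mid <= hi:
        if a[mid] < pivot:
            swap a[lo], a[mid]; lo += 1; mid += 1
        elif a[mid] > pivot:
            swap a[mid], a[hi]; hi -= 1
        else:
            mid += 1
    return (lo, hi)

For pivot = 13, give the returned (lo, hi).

(6, 6)

lo=0 mid=0 hi=6
6<13: swap(0,0), lo=1 mid=1 ⇒ [6,4,9,13,10,11,12]
4<13: swap(1,1), lo=2 mid=2 ⇒ [6,4,9,13,10,11,12]
9<13: swap(2,2), lo=3 mid=3 ⇒ [6,4,9,13,10,11,12]
13=13: mid=4
10<13: swap(3,4), lo=4 mid=5 ⇒ [6,4,9,10,13,11,12]
11<13: swap(4,5), lo=5 mid=6 ⇒ [6,4,9,10,11,13,12]
12<13: swap(5,6), lo=6 mid=7 ⇒ [6,4,9,10,11,12,13]
done. lo=6 hi=6; a=[6,4,9,10,11,12,13]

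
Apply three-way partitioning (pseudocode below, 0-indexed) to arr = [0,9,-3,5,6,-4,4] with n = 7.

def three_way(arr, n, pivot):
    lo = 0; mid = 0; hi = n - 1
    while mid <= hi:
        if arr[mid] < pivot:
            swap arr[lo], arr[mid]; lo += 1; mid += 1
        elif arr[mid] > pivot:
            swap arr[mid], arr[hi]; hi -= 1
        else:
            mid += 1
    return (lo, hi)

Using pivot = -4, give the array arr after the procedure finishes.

lo=0 mid=0 hi=6
0>-4: swap(0,6), hi=5 ⇒ [4,9,-3,5,6,-4,0]
4>-4: swap(0,5), hi=4 ⇒ [-4,9,-3,5,6,4,0]
-4=-4: mid=1
9>-4: swap(1,4), hi=3 ⇒ [-4,6,-3,5,9,4,0]
6>-4: swap(1,3), hi=2 ⇒ [-4,5,-3,6,9,4,0]
5>-4: swap(1,2), hi=1 ⇒ [-4,-3,5,6,9,4,0]
-3>-4: swap(1,1), hi=0 ⇒ [-4,-3,5,6,9,4,0]
done. lo=0 hi=0; arr=[-4,-3,5,6,9,4,0]

[-4,-3,5,6,9,4,0]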